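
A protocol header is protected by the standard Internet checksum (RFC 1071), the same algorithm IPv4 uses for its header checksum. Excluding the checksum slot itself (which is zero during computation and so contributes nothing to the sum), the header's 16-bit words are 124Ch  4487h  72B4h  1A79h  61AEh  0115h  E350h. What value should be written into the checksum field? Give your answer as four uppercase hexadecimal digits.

One's-complement addition (fold any carry out of bit 15 back into bit 0):
  0x124C + 0x4487 = 0x056D3
  0x56D3 + 0x72B4 = 0x0C987
  0xC987 + 0x1A79 = 0x0E400
  0xE400 + 0x61AE = 0x145AE → wrap carry → 0x45AF
  0x45AF + 0x0115 = 0x046C4
  0x46C4 + 0xE350 = 0x12A14 → wrap carry → 0x2A15
One's-complement sum = 0x2A15.
Checksum = ~0x2A15 & 0xFFFF = 0xD5EA.

D5EA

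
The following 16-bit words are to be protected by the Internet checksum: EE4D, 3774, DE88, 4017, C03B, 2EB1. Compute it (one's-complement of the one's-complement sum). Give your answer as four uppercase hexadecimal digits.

One's-complement addition (fold any carry out of bit 15 back into bit 0):
  0xEE4D + 0x3774 = 0x125C1 → wrap carry → 0x25C2
  0x25C2 + 0xDE88 = 0x1044A → wrap carry → 0x044B
  0x044B + 0x4017 = 0x04462
  0x4462 + 0xC03B = 0x1049D → wrap carry → 0x049E
  0x049E + 0x2EB1 = 0x0334F
One's-complement sum = 0x334F.
Checksum = ~0x334F & 0xFFFF = 0xCCB0.

CCB0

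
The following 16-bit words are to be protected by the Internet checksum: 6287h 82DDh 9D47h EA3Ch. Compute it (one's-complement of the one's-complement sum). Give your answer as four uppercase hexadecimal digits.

9316

One's-complement addition (fold any carry out of bit 15 back into bit 0):
  0x6287 + 0x82DD = 0x0E564
  0xE564 + 0x9D47 = 0x182AB → wrap carry → 0x82AC
  0x82AC + 0xEA3C = 0x16CE8 → wrap carry → 0x6CE9
One's-complement sum = 0x6CE9.
Checksum = ~0x6CE9 & 0xFFFF = 0x9316.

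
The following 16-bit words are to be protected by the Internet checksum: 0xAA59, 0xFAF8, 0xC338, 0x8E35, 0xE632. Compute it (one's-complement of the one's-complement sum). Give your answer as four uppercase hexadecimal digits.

230C

One's-complement addition (fold any carry out of bit 15 back into bit 0):
  0xAA59 + 0xFAF8 = 0x1A551 → wrap carry → 0xA552
  0xA552 + 0xC338 = 0x1688A → wrap carry → 0x688B
  0x688B + 0x8E35 = 0x0F6C0
  0xF6C0 + 0xE632 = 0x1DCF2 → wrap carry → 0xDCF3
One's-complement sum = 0xDCF3.
Checksum = ~0xDCF3 & 0xFFFF = 0x230C.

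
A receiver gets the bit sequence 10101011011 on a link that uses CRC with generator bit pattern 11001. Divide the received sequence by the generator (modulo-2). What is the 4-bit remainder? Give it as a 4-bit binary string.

1001

Modulo-2 division of 10101011011 by 11001:
  pos 0: 10101 XOR 11001 = 01100
  pos 1: 11000 XOR 11001 = 00001
  pos 5: 11101 XOR 11001 = 00100
Remainder = 1001 (nonzero — an error is detected).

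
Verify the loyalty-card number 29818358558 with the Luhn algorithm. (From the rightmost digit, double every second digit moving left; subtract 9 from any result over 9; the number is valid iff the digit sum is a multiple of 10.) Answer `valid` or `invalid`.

invalid

From the right, keep odd positions and double even positions (subtract 9 from any doubled value over 9):
  doubled (positions 2,4,...): 1 7 6 2 9 → sum 25
  kept (positions 1,3,...): 8 5 5 8 8 2 → sum 36
Total = 61.
61 mod 10 = 1, so the number is invalid.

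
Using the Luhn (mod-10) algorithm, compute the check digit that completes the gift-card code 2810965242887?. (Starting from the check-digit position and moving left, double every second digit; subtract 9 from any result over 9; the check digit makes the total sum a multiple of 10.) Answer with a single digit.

Partial digits right→left: 7 8 8 2 4 2 5 6 9 0 1 8 2
Double every second digit counting from the check-digit position (so the 1st, 3rd, 5th, ... of the partial from the right).
  doubled (with −9 where >9): 5 7 8 1 9 2 4 → sum 36
  kept as-is: 8 2 2 6 0 8 → sum 26
Total = 36 + 26 = 62.
Check digit = (10 − (62 mod 10)) mod 10 = 8.

8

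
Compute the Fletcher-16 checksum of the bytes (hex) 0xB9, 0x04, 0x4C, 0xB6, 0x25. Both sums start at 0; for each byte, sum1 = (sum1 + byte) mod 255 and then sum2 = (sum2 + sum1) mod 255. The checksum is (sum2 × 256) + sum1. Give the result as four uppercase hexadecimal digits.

28E5

Running sums (mod 255):
  after byte 0 (0xB9): sum1=185, sum2=185
  after byte 1 (0x04): sum1=189, sum2=119
  after byte 2 (0x4C): sum1=10, sum2=129
  after byte 3 (0xB6): sum1=192, sum2=66
  after byte 4 (0x25): sum1=229, sum2=40
Checksum = sum2·256 + sum1 = 40·256 + 229 = 10469 = 0x28E5.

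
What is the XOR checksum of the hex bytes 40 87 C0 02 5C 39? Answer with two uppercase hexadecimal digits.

XOR the bytes together:
  start with 0x40
  0x40 ⊕ 0x87 = 0xC7
  0xC7 ⊕ 0xC0 = 0x07
  0x07 ⊕ 0x02 = 0x05
  0x05 ⊕ 0x5C = 0x59
  0x59 ⊕ 0x39 = 0x60

60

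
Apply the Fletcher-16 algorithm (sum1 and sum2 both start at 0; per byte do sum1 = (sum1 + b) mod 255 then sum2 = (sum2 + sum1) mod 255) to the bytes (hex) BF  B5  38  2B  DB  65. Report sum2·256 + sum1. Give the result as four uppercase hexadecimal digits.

Running sums (mod 255):
  after byte 0 (BF): sum1=191, sum2=191
  after byte 1 (B5): sum1=117, sum2=53
  after byte 2 (38): sum1=173, sum2=226
  after byte 3 (2B): sum1=216, sum2=187
  after byte 4 (DB): sum1=180, sum2=112
  after byte 5 (65): sum1=26, sum2=138
Checksum = sum2·256 + sum1 = 138·256 + 26 = 35354 = 0x8A1A.

8A1A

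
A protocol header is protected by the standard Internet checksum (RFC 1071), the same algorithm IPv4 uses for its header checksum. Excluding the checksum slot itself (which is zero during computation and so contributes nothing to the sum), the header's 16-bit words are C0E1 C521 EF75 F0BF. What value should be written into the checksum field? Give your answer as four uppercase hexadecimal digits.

99C6

One's-complement addition (fold any carry out of bit 15 back into bit 0):
  0xC0E1 + 0xC521 = 0x18602 → wrap carry → 0x8603
  0x8603 + 0xEF75 = 0x17578 → wrap carry → 0x7579
  0x7579 + 0xF0BF = 0x16638 → wrap carry → 0x6639
One's-complement sum = 0x6639.
Checksum = ~0x6639 & 0xFFFF = 0x99C6.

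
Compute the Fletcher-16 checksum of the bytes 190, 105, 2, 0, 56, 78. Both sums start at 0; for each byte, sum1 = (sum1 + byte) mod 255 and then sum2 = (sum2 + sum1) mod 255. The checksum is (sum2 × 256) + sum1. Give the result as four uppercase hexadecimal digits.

Running sums (mod 255):
  after byte 0 (190): sum1=190, sum2=190
  after byte 1 (105): sum1=40, sum2=230
  after byte 2 (2): sum1=42, sum2=17
  after byte 3 (0): sum1=42, sum2=59
  after byte 4 (56): sum1=98, sum2=157
  after byte 5 (78): sum1=176, sum2=78
Checksum = sum2·256 + sum1 = 78·256 + 176 = 20144 = 0x4EB0.

4EB0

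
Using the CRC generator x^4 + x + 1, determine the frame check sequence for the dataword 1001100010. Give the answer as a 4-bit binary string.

Append 4 zeros: 10011000100000. Divide by 10011 (XOR where the leading bit is 1):
  pos 0: 10011 XOR 10011 = 00000
  pos 8: 10000 XOR 10011 = 00011
Remainder (last 4 bits) = 0110. This is the CRC / FCS.

0110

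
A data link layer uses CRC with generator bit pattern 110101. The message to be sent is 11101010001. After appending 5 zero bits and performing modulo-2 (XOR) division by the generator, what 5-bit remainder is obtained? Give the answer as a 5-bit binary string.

10100

Append 5 zeros: 1110101000100000. Divide by 110101 (XOR where the leading bit is 1):
  pos 0: 111010 XOR 110101 = 001111
  pos 2: 111110 XOR 110101 = 001011
  pos 4: 101100 XOR 110101 = 011001
  pos 5: 110011 XOR 110101 = 000110
  pos 8: 110000 XOR 110101 = 000101
Remainder (last 5 bits) = 10100. This is the CRC / FCS.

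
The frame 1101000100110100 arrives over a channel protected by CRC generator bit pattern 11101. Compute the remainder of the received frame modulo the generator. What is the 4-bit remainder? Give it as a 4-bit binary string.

1000

Modulo-2 division of 1101000100110100 by 11101:
  pos 0: 11010 XOR 11101 = 00111
  pos 2: 11100 XOR 11101 = 00001
  pos 6: 11001 XOR 11101 = 00100
  pos 8: 10010 XOR 11101 = 01111
  pos 9: 11111 XOR 11101 = 00010
Remainder = 1000 (nonzero — an error is detected).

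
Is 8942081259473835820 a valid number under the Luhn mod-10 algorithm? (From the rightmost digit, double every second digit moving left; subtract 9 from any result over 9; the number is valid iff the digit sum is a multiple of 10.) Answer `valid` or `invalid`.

From the right, keep odd positions and double even positions (subtract 9 from any doubled value over 9):
  doubled (positions 2,4,...): 4 1 7 5 9 4 7 4 9 → sum 50
  kept (positions 1,3,...): 0 8 3 3 4 5 1 0 4 8 → sum 36
Total = 86.
86 mod 10 = 6, so the number is invalid.

invalid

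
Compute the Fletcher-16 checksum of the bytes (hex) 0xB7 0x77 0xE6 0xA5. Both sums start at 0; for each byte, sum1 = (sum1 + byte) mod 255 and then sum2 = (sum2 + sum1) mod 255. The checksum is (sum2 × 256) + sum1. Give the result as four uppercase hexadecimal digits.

Running sums (mod 255):
  after byte 0 (0xB7): sum1=183, sum2=183
  after byte 1 (0x77): sum1=47, sum2=230
  after byte 2 (0xE6): sum1=22, sum2=252
  after byte 3 (0xA5): sum1=187, sum2=184
Checksum = sum2·256 + sum1 = 184·256 + 187 = 47291 = 0xB8BB.

B8BB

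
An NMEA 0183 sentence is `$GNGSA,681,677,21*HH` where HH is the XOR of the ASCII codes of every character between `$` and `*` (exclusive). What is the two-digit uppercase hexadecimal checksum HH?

7A

XOR the ASCII codes of the payload characters:
  'G' = 0x47 → acc = 0x47
  'N' = 0x4E → acc = 0x09
  'G' = 0x47 → acc = 0x4E
  'S' = 0x53 → acc = 0x1D
  'A' = 0x41 → acc = 0x5C
  ',' = 0x2C → acc = 0x70
  '6' = 0x36 → acc = 0x46
  '8' = 0x38 → acc = 0x7E
  '1' = 0x31 → acc = 0x4F
  ',' = 0x2C → acc = 0x63
  '6' = 0x36 → acc = 0x55
  '7' = 0x37 → acc = 0x62
  '7' = 0x37 → acc = 0x55
  ',' = 0x2C → acc = 0x79
  '2' = 0x32 → acc = 0x4B
  '1' = 0x31 → acc = 0x7A
Checksum = 0x7A.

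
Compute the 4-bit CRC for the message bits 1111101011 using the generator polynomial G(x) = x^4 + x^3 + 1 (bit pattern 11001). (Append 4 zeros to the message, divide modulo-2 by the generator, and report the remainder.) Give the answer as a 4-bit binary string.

Append 4 zeros: 11111010110000. Divide by 11001 (XOR where the leading bit is 1):
  pos 0: 11111 XOR 11001 = 00110
  pos 2: 11001 XOR 11001 = 00000
  pos 8: 11000 XOR 11001 = 00001
Remainder (last 4 bits) = 0010. This is the CRC / FCS.

0010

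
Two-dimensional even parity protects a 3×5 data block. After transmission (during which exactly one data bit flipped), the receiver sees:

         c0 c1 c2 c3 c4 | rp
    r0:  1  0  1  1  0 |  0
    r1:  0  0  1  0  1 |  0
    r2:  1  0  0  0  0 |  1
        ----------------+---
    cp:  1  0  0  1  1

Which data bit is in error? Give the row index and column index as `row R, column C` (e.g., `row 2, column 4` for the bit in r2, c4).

row 0, column 0

Recompute each row's even parity and compare to rp:
  r0: data parity 1, sent rp 0 → mismatch
  r1: data parity 0, sent rp 0 → ok
  r2: data parity 1, sent rp 1 → ok
Recompute each column's even parity and compare to cp:
  c0: data parity 0, sent cp 1 → mismatch
  c1: data parity 0, sent cp 0 → ok
  c2: data parity 0, sent cp 0 → ok
  c3: data parity 1, sent cp 1 → ok
  c4: data parity 1, sent cp 1 → ok
Exactly one row (r0) and one column (c0) fail → the flipped bit is at their intersection.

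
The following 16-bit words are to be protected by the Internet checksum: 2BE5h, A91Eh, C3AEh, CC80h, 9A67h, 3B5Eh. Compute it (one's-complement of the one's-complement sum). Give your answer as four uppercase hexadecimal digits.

C506

One's-complement addition (fold any carry out of bit 15 back into bit 0):
  0x2BE5 + 0xA91E = 0x0D503
  0xD503 + 0xC3AE = 0x198B1 → wrap carry → 0x98B2
  0x98B2 + 0xCC80 = 0x16532 → wrap carry → 0x6533
  0x6533 + 0x9A67 = 0x0FF9A
  0xFF9A + 0x3B5E = 0x13AF8 → wrap carry → 0x3AF9
One's-complement sum = 0x3AF9.
Checksum = ~0x3AF9 & 0xFFFF = 0xC506.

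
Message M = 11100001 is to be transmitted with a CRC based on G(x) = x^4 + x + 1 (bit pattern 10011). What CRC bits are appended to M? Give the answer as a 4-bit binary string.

0000

Append 4 zeros: 111000010000. Divide by 10011 (XOR where the leading bit is 1):
  pos 0: 11100 XOR 10011 = 01111
  pos 1: 11110 XOR 10011 = 01101
  pos 2: 11010 XOR 10011 = 01001
  pos 3: 10011 XOR 10011 = 00000
Remainder (last 4 bits) = 0000. This is the CRC / FCS.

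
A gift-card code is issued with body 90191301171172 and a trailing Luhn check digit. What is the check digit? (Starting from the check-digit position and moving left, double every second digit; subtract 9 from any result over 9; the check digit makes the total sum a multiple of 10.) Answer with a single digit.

Partial digits right→left: 2 7 1 1 7 1 1 0 3 1 9 1 0 9
Double every second digit counting from the check-digit position (so the 1st, 3rd, 5th, ... of the partial from the right).
  doubled (with −9 where >9): 4 2 5 2 6 9 0 → sum 28
  kept as-is: 7 1 1 0 1 1 9 → sum 20
Total = 28 + 20 = 48.
Check digit = (10 − (48 mod 10)) mod 10 = 2.

2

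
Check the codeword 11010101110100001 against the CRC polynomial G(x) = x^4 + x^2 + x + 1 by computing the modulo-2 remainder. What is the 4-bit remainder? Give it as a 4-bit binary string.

Modulo-2 division of 11010101110100001 by 10111:
  pos 0: 11010 XOR 10111 = 01101
  pos 1: 11011 XOR 10111 = 01100
  pos 2: 11000 XOR 10111 = 01111
  pos 3: 11111 XOR 10111 = 01000
  pos 4: 10001 XOR 10111 = 00110
  pos 6: 11010 XOR 10111 = 01101
  pos 7: 11011 XOR 10111 = 01100
  pos 8: 11000 XOR 10111 = 01111
  pos 9: 11110 XOR 10111 = 01001
  pos 10: 10010 XOR 10111 = 00101
  pos 12: 10101 XOR 10111 = 00010
Remainder = 0010 (nonzero — an error is detected).

0010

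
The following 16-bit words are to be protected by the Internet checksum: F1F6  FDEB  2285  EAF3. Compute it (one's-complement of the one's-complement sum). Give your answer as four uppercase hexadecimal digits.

One's-complement addition (fold any carry out of bit 15 back into bit 0):
  0xF1F6 + 0xFDEB = 0x1EFE1 → wrap carry → 0xEFE2
  0xEFE2 + 0x2285 = 0x11267 → wrap carry → 0x1268
  0x1268 + 0xEAF3 = 0x0FD5B
One's-complement sum = 0xFD5B.
Checksum = ~0xFD5B & 0xFFFF = 0x02A4.

02A4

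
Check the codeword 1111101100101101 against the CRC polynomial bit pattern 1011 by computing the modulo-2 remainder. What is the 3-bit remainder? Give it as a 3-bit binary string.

000

Modulo-2 division of 1111101100101101 by 1011:
  pos 0: 1111 XOR 1011 = 0100
  pos 1: 1001 XOR 1011 = 0010
  pos 3: 1001 XOR 1011 = 0010
  pos 5: 1010 XOR 1011 = 0001
  pos 8: 1010 XOR 1011 = 0001
  pos 11: 1110 XOR 1011 = 0101
  pos 12: 1011 XOR 1011 = 0000
Remainder = 000 (zero — the frame passes the CRC check).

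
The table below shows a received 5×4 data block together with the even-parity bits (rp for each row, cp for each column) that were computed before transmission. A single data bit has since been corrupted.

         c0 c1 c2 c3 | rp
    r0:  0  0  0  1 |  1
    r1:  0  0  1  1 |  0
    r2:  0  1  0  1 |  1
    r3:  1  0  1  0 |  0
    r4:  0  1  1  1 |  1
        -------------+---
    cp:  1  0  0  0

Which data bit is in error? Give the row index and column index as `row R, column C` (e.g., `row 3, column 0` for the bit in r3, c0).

Recompute each row's even parity and compare to rp:
  r0: data parity 1, sent rp 1 → ok
  r1: data parity 0, sent rp 0 → ok
  r2: data parity 0, sent rp 1 → mismatch
  r3: data parity 0, sent rp 0 → ok
  r4: data parity 1, sent rp 1 → ok
Recompute each column's even parity and compare to cp:
  c0: data parity 1, sent cp 1 → ok
  c1: data parity 0, sent cp 0 → ok
  c2: data parity 1, sent cp 0 → mismatch
  c3: data parity 0, sent cp 0 → ok
Exactly one row (r2) and one column (c2) fail → the flipped bit is at their intersection.

row 2, column 2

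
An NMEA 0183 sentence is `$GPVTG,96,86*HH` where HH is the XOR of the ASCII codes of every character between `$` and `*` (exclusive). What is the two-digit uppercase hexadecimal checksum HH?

53

XOR the ASCII codes of the payload characters:
  'G' = 0x47 → acc = 0x47
  'P' = 0x50 → acc = 0x17
  'V' = 0x56 → acc = 0x41
  'T' = 0x54 → acc = 0x15
  'G' = 0x47 → acc = 0x52
  ',' = 0x2C → acc = 0x7E
  '9' = 0x39 → acc = 0x47
  '6' = 0x36 → acc = 0x71
  ',' = 0x2C → acc = 0x5D
  '8' = 0x38 → acc = 0x65
  '6' = 0x36 → acc = 0x53
Checksum = 0x53.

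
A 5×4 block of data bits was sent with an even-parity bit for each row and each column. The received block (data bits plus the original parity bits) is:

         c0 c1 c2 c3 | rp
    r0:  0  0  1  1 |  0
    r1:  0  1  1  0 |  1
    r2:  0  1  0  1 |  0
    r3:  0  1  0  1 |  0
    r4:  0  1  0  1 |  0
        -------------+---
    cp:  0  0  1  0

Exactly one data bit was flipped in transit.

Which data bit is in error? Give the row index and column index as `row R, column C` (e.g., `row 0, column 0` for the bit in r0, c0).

Recompute each row's even parity and compare to rp:
  r0: data parity 0, sent rp 0 → ok
  r1: data parity 0, sent rp 1 → mismatch
  r2: data parity 0, sent rp 0 → ok
  r3: data parity 0, sent rp 0 → ok
  r4: data parity 0, sent rp 0 → ok
Recompute each column's even parity and compare to cp:
  c0: data parity 0, sent cp 0 → ok
  c1: data parity 0, sent cp 0 → ok
  c2: data parity 0, sent cp 1 → mismatch
  c3: data parity 0, sent cp 0 → ok
Exactly one row (r1) and one column (c2) fail → the flipped bit is at their intersection.

row 1, column 2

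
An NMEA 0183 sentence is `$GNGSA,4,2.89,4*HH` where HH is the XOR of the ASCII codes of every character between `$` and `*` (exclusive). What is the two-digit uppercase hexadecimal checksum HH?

XOR the ASCII codes of the payload characters:
  'G' = 0x47 → acc = 0x47
  'N' = 0x4E → acc = 0x09
  'G' = 0x47 → acc = 0x4E
  'S' = 0x53 → acc = 0x1D
  'A' = 0x41 → acc = 0x5C
  ',' = 0x2C → acc = 0x70
  '4' = 0x34 → acc = 0x44
  ',' = 0x2C → acc = 0x68
  '2' = 0x32 → acc = 0x5A
  '.' = 0x2E → acc = 0x74
  '8' = 0x38 → acc = 0x4C
  '9' = 0x39 → acc = 0x75
  ',' = 0x2C → acc = 0x59
  '4' = 0x34 → acc = 0x6D
Checksum = 0x6D.

6D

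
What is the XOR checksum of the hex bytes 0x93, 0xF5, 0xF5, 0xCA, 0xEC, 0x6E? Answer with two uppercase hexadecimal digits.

DB

XOR the bytes together:
  start with 0x93
  0x93 ⊕ 0xF5 = 0x66
  0x66 ⊕ 0xF5 = 0x93
  0x93 ⊕ 0xCA = 0x59
  0x59 ⊕ 0xEC = 0xB5
  0xB5 ⊕ 0x6E = 0xDB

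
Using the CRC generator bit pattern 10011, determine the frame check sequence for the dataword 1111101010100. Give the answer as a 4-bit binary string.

Append 4 zeros: 11111010101000000. Divide by 10011 (XOR where the leading bit is 1):
  pos 0: 11111 XOR 10011 = 01100
  pos 1: 11000 XOR 10011 = 01011
  pos 2: 10111 XOR 10011 = 00100
  pos 4: 10001 XOR 10011 = 00010
  pos 7: 10010 XOR 10011 = 00001
  pos 11: 10000 XOR 10011 = 00011
Remainder (last 4 bits) = 0110. This is the CRC / FCS.

0110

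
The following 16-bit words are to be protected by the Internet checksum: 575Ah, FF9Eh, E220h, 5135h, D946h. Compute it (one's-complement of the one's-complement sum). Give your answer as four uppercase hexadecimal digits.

9C69

One's-complement addition (fold any carry out of bit 15 back into bit 0):
  0x575A + 0xFF9E = 0x156F8 → wrap carry → 0x56F9
  0x56F9 + 0xE220 = 0x13919 → wrap carry → 0x391A
  0x391A + 0x5135 = 0x08A4F
  0x8A4F + 0xD946 = 0x16395 → wrap carry → 0x6396
One's-complement sum = 0x6396.
Checksum = ~0x6396 & 0xFFFF = 0x9C69.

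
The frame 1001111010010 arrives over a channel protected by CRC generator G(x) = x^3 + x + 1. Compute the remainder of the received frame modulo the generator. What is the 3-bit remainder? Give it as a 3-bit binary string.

001

Modulo-2 division of 1001111010010 by 1011:
  pos 0: 1001 XOR 1011 = 0010
  pos 2: 1011 XOR 1011 = 0000
  pos 6: 1010 XOR 1011 = 0001
  pos 9: 1010 XOR 1011 = 0001
Remainder = 001 (nonzero — an error is detected).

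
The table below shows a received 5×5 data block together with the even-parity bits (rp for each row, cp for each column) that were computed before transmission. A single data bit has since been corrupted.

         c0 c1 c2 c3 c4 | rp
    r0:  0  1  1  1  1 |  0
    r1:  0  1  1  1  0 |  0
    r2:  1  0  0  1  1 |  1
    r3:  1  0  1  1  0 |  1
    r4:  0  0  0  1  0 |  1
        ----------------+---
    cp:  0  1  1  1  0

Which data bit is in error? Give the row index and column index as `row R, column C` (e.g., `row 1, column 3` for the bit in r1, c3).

Recompute each row's even parity and compare to rp:
  r0: data parity 0, sent rp 0 → ok
  r1: data parity 1, sent rp 0 → mismatch
  r2: data parity 1, sent rp 1 → ok
  r3: data parity 1, sent rp 1 → ok
  r4: data parity 1, sent rp 1 → ok
Recompute each column's even parity and compare to cp:
  c0: data parity 0, sent cp 0 → ok
  c1: data parity 0, sent cp 1 → mismatch
  c2: data parity 1, sent cp 1 → ok
  c3: data parity 1, sent cp 1 → ok
  c4: data parity 0, sent cp 0 → ok
Exactly one row (r1) and one column (c1) fail → the flipped bit is at their intersection.

row 1, column 1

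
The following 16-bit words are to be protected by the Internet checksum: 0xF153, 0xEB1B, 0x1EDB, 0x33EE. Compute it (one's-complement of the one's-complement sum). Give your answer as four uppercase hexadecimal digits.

D0C6

One's-complement addition (fold any carry out of bit 15 back into bit 0):
  0xF153 + 0xEB1B = 0x1DC6E → wrap carry → 0xDC6F
  0xDC6F + 0x1EDB = 0x0FB4A
  0xFB4A + 0x33EE = 0x12F38 → wrap carry → 0x2F39
One's-complement sum = 0x2F39.
Checksum = ~0x2F39 & 0xFFFF = 0xD0C6.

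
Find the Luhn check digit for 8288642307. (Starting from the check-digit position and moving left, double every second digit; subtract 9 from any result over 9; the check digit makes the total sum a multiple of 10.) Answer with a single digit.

Partial digits right→left: 7 0 3 2 4 6 8 8 2 8
Double every second digit counting from the check-digit position (so the 1st, 3rd, 5th, ... of the partial from the right).
  doubled (with −9 where >9): 5 6 8 7 4 → sum 30
  kept as-is: 0 2 6 8 8 → sum 24
Total = 30 + 24 = 54.
Check digit = (10 − (54 mod 10)) mod 10 = 6.

6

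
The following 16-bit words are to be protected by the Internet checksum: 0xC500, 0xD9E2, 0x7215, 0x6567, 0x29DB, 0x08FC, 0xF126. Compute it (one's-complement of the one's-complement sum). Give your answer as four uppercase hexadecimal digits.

65A1

One's-complement addition (fold any carry out of bit 15 back into bit 0):
  0xC500 + 0xD9E2 = 0x19EE2 → wrap carry → 0x9EE3
  0x9EE3 + 0x7215 = 0x110F8 → wrap carry → 0x10F9
  0x10F9 + 0x6567 = 0x07660
  0x7660 + 0x29DB = 0x0A03B
  0xA03B + 0x08FC = 0x0A937
  0xA937 + 0xF126 = 0x19A5D → wrap carry → 0x9A5E
One's-complement sum = 0x9A5E.
Checksum = ~0x9A5E & 0xFFFF = 0x65A1.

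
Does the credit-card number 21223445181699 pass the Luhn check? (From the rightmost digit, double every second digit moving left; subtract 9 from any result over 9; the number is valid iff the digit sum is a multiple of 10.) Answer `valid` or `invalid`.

From the right, keep odd positions and double even positions (subtract 9 from any doubled value over 9):
  doubled (positions 2,4,...): 9 2 2 8 6 4 4 → sum 35
  kept (positions 1,3,...): 9 6 8 5 4 2 1 → sum 35
Total = 70.
70 mod 10 = 0, so the number is valid.

valid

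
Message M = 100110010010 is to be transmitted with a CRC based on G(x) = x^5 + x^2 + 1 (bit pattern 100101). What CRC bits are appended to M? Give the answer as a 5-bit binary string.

11001

Append 5 zeros: 10011001001000000. Divide by 100101 (XOR where the leading bit is 1):
  pos 0: 100110 XOR 100101 = 000011
  pos 4: 110100 XOR 100101 = 010001
  pos 5: 100011 XOR 100101 = 000110
  pos 8: 110000 XOR 100101 = 010101
  pos 9: 101010 XOR 100101 = 001111
  pos 11: 111100 XOR 100101 = 011001
Remainder (last 5 bits) = 11001. This is the CRC / FCS.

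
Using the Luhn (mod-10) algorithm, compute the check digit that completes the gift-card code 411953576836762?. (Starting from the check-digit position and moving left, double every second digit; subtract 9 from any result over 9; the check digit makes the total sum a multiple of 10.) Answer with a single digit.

0

Partial digits right→left: 2 6 7 6 3 8 6 7 5 3 5 9 1 1 4
Double every second digit counting from the check-digit position (so the 1st, 3rd, 5th, ... of the partial from the right).
  doubled (with −9 where >9): 4 5 6 3 1 1 2 8 → sum 30
  kept as-is: 6 6 8 7 3 9 1 → sum 40
Total = 30 + 40 = 70.
Check digit = (10 − (70 mod 10)) mod 10 = 0.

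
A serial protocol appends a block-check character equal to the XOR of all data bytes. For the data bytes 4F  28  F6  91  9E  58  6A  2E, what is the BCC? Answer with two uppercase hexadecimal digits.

XOR the bytes together:
  start with 0x4F
  0x4F ⊕ 0x28 = 0x67
  0x67 ⊕ 0xF6 = 0x91
  0x91 ⊕ 0x91 = 0x00
  0x00 ⊕ 0x9E = 0x9E
  0x9E ⊕ 0x58 = 0xC6
  0xC6 ⊕ 0x6A = 0xAC
  0xAC ⊕ 0x2E = 0x82

82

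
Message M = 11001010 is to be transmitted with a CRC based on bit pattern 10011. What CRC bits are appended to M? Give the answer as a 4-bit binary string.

0100

Append 4 zeros: 110010100000. Divide by 10011 (XOR where the leading bit is 1):
  pos 0: 11001 XOR 10011 = 01010
  pos 1: 10100 XOR 10011 = 00111
  pos 3: 11110 XOR 10011 = 01101
  pos 4: 11010 XOR 10011 = 01001
  pos 5: 10010 XOR 10011 = 00001
Remainder (last 4 bits) = 0100. This is the CRC / FCS.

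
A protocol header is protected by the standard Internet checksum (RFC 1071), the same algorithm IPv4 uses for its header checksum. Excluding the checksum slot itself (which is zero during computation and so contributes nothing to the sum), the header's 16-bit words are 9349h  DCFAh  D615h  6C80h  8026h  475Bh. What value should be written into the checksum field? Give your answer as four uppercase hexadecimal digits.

85A3

One's-complement addition (fold any carry out of bit 15 back into bit 0):
  0x9349 + 0xDCFA = 0x17043 → wrap carry → 0x7044
  0x7044 + 0xD615 = 0x14659 → wrap carry → 0x465A
  0x465A + 0x6C80 = 0x0B2DA
  0xB2DA + 0x8026 = 0x13300 → wrap carry → 0x3301
  0x3301 + 0x475B = 0x07A5C
One's-complement sum = 0x7A5C.
Checksum = ~0x7A5C & 0xFFFF = 0x85A3.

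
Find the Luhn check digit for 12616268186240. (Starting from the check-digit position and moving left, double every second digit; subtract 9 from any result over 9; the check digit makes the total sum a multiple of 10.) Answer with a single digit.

2

Partial digits right→left: 0 4 2 6 8 1 8 6 2 6 1 6 2 1
Double every second digit counting from the check-digit position (so the 1st, 3rd, 5th, ... of the partial from the right).
  doubled (with −9 where >9): 0 4 7 7 4 2 4 → sum 28
  kept as-is: 4 6 1 6 6 6 1 → sum 30
Total = 28 + 30 = 58.
Check digit = (10 − (58 mod 10)) mod 10 = 2.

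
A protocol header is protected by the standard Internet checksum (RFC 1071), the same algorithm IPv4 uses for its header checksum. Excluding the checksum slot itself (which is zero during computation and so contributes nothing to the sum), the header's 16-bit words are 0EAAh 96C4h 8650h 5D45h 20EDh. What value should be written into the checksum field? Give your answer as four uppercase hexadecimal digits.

560E

One's-complement addition (fold any carry out of bit 15 back into bit 0):
  0x0EAA + 0x96C4 = 0x0A56E
  0xA56E + 0x8650 = 0x12BBE → wrap carry → 0x2BBF
  0x2BBF + 0x5D45 = 0x08904
  0x8904 + 0x20ED = 0x0A9F1
One's-complement sum = 0xA9F1.
Checksum = ~0xA9F1 & 0xFFFF = 0x560E.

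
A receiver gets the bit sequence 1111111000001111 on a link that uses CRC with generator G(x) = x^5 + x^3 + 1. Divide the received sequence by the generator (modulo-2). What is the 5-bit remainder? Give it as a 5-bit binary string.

00000

Modulo-2 division of 1111111000001111 by 101001:
  pos 0: 111111 XOR 101001 = 010110
  pos 1: 101101 XOR 101001 = 000100
  pos 4: 100000 XOR 101001 = 001001
  pos 6: 100100 XOR 101001 = 001101
  pos 8: 110111 XOR 101001 = 011110
  pos 9: 111101 XOR 101001 = 010100
  pos 10: 101001 XOR 101001 = 000000
Remainder = 00000 (zero — the frame passes the CRC check).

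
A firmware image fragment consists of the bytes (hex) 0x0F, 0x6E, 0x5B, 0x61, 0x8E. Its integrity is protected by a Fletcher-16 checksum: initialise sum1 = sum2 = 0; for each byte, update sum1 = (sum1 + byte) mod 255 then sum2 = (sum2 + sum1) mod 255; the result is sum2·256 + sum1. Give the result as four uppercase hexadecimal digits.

Running sums (mod 255):
  after byte 0 (0x0F): sum1=15, sum2=15
  after byte 1 (0x6E): sum1=125, sum2=140
  after byte 2 (0x5B): sum1=216, sum2=101
  after byte 3 (0x61): sum1=58, sum2=159
  after byte 4 (0x8E): sum1=200, sum2=104
Checksum = sum2·256 + sum1 = 104·256 + 200 = 26824 = 0x68C8.

68C8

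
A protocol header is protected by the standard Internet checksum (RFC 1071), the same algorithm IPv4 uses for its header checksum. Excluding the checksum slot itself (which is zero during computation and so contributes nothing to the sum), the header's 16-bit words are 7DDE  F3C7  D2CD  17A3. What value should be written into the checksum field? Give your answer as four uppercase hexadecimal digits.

One's-complement addition (fold any carry out of bit 15 back into bit 0):
  0x7DDE + 0xF3C7 = 0x171A5 → wrap carry → 0x71A6
  0x71A6 + 0xD2CD = 0x14473 → wrap carry → 0x4474
  0x4474 + 0x17A3 = 0x05C17
One's-complement sum = 0x5C17.
Checksum = ~0x5C17 & 0xFFFF = 0xA3E8.

A3E8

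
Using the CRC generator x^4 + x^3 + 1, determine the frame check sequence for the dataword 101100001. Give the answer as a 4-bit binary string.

Append 4 zeros: 1011000010000. Divide by 11001 (XOR where the leading bit is 1):
  pos 0: 10110 XOR 11001 = 01111
  pos 1: 11110 XOR 11001 = 00111
  pos 3: 11100 XOR 11001 = 00101
  pos 5: 10110 XOR 11001 = 01111
  pos 6: 11110 XOR 11001 = 00111
  pos 8: 11100 XOR 11001 = 00101
Remainder (last 4 bits) = 0101. This is the CRC / FCS.

0101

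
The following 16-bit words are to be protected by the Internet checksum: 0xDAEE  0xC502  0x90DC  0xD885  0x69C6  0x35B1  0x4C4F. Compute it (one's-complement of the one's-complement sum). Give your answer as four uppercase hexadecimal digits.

One's-complement addition (fold any carry out of bit 15 back into bit 0):
  0xDAEE + 0xC502 = 0x19FF0 → wrap carry → 0x9FF1
  0x9FF1 + 0x90DC = 0x130CD → wrap carry → 0x30CE
  0x30CE + 0xD885 = 0x10953 → wrap carry → 0x0954
  0x0954 + 0x69C6 = 0x0731A
  0x731A + 0x35B1 = 0x0A8CB
  0xA8CB + 0x4C4F = 0x0F51A
One's-complement sum = 0xF51A.
Checksum = ~0xF51A & 0xFFFF = 0x0AE5.

0AE5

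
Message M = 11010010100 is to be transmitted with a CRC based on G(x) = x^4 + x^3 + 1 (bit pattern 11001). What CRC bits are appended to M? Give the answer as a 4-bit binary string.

Append 4 zeros: 110100101000000. Divide by 11001 (XOR where the leading bit is 1):
  pos 0: 11010 XOR 11001 = 00011
  pos 3: 11010 XOR 11001 = 00011
  pos 6: 11100 XOR 11001 = 00101
  pos 8: 10100 XOR 11001 = 01101
  pos 9: 11010 XOR 11001 = 00011
Remainder (last 4 bits) = 0110. This is the CRC / FCS.

0110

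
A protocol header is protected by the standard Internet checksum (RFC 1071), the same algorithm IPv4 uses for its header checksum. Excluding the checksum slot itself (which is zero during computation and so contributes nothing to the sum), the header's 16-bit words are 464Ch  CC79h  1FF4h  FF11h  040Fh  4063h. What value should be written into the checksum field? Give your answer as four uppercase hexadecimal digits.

89C1

One's-complement addition (fold any carry out of bit 15 back into bit 0):
  0x464C + 0xCC79 = 0x112C5 → wrap carry → 0x12C6
  0x12C6 + 0x1FF4 = 0x032BA
  0x32BA + 0xFF11 = 0x131CB → wrap carry → 0x31CC
  0x31CC + 0x040F = 0x035DB
  0x35DB + 0x4063 = 0x0763E
One's-complement sum = 0x763E.
Checksum = ~0x763E & 0xFFFF = 0x89C1.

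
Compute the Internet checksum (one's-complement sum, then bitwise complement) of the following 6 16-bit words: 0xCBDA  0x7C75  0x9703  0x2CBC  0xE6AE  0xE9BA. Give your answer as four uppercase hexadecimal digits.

One's-complement addition (fold any carry out of bit 15 back into bit 0):
  0xCBDA + 0x7C75 = 0x1484F → wrap carry → 0x4850
  0x4850 + 0x9703 = 0x0DF53
  0xDF53 + 0x2CBC = 0x10C0F → wrap carry → 0x0C10
  0x0C10 + 0xE6AE = 0x0F2BE
  0xF2BE + 0xE9BA = 0x1DC78 → wrap carry → 0xDC79
One's-complement sum = 0xDC79.
Checksum = ~0xDC79 & 0xFFFF = 0x2386.

2386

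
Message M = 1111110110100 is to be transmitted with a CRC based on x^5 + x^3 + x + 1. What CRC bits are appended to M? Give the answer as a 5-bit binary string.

Append 5 zeros: 111111011010000000. Divide by 101011 (XOR where the leading bit is 1):
  pos 0: 111111 XOR 101011 = 010100
  pos 1: 101000 XOR 101011 = 000011
  pos 5: 111101 XOR 101011 = 010110
  pos 6: 101100 XOR 101011 = 000111
  pos 9: 111000 XOR 101011 = 010011
  pos 10: 100110 XOR 101011 = 001101
  pos 12: 110100 XOR 101011 = 011111
Remainder (last 5 bits) = 11111. This is the CRC / FCS.

11111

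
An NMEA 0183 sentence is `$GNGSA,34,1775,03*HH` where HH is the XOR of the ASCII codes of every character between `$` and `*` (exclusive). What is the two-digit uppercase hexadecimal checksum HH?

70

XOR the ASCII codes of the payload characters:
  'G' = 0x47 → acc = 0x47
  'N' = 0x4E → acc = 0x09
  'G' = 0x47 → acc = 0x4E
  'S' = 0x53 → acc = 0x1D
  'A' = 0x41 → acc = 0x5C
  ',' = 0x2C → acc = 0x70
  '3' = 0x33 → acc = 0x43
  '4' = 0x34 → acc = 0x77
  ',' = 0x2C → acc = 0x5B
  '1' = 0x31 → acc = 0x6A
  '7' = 0x37 → acc = 0x5D
  '7' = 0x37 → acc = 0x6A
  '5' = 0x35 → acc = 0x5F
  ',' = 0x2C → acc = 0x73
  '0' = 0x30 → acc = 0x43
  '3' = 0x33 → acc = 0x70
Checksum = 0x70.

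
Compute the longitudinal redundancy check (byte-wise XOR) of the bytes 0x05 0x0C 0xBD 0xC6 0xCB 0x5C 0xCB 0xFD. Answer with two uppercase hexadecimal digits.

XOR the bytes together:
  start with 0x05
  0x05 ⊕ 0x0C = 0x09
  0x09 ⊕ 0xBD = 0xB4
  0xB4 ⊕ 0xC6 = 0x72
  0x72 ⊕ 0xCB = 0xB9
  0xB9 ⊕ 0x5C = 0xE5
  0xE5 ⊕ 0xCB = 0x2E
  0x2E ⊕ 0xFD = 0xD3

D3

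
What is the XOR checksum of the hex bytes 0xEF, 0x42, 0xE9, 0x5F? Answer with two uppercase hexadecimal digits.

1B

XOR the bytes together:
  start with 0xEF
  0xEF ⊕ 0x42 = 0xAD
  0xAD ⊕ 0xE9 = 0x44
  0x44 ⊕ 0x5F = 0x1B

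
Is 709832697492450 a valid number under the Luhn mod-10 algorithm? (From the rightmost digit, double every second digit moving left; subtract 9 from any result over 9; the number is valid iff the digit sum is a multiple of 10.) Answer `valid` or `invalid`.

invalid

From the right, keep odd positions and double even positions (subtract 9 from any doubled value over 9):
  doubled (positions 2,4,...): 1 4 8 9 4 7 0 → sum 33
  kept (positions 1,3,...): 0 4 9 7 6 3 9 7 → sum 45
Total = 78.
78 mod 10 = 8, so the number is invalid.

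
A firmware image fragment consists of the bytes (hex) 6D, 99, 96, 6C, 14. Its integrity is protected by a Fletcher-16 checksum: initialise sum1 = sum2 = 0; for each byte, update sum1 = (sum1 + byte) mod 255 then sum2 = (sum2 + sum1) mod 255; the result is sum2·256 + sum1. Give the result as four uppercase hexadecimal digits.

Running sums (mod 255):
  after byte 0 (6D): sum1=109, sum2=109
  after byte 1 (99): sum1=7, sum2=116
  after byte 2 (96): sum1=157, sum2=18
  after byte 3 (6C): sum1=10, sum2=28
  after byte 4 (14): sum1=30, sum2=58
Checksum = sum2·256 + sum1 = 58·256 + 30 = 14878 = 0x3A1E.

3A1E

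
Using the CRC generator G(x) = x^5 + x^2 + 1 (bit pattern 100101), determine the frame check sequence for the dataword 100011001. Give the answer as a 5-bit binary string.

Append 5 zeros: 10001100100000. Divide by 100101 (XOR where the leading bit is 1):
  pos 0: 100011 XOR 100101 = 000110
  pos 3: 110001 XOR 100101 = 010100
  pos 4: 101000 XOR 100101 = 001101
  pos 6: 110100 XOR 100101 = 010001
  pos 7: 100010 XOR 100101 = 000111
Remainder (last 5 bits) = 01110. This is the CRC / FCS.

01110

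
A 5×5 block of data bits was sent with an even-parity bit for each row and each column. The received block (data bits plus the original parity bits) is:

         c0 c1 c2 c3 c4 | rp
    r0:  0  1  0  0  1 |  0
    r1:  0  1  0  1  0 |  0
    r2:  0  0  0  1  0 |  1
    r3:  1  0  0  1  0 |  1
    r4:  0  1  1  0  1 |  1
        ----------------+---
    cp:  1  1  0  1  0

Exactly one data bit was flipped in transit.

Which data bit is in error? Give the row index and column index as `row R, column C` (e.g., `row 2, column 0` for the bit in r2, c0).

Recompute each row's even parity and compare to rp:
  r0: data parity 0, sent rp 0 → ok
  r1: data parity 0, sent rp 0 → ok
  r2: data parity 1, sent rp 1 → ok
  r3: data parity 0, sent rp 1 → mismatch
  r4: data parity 1, sent rp 1 → ok
Recompute each column's even parity and compare to cp:
  c0: data parity 1, sent cp 1 → ok
  c1: data parity 1, sent cp 1 → ok
  c2: data parity 1, sent cp 0 → mismatch
  c3: data parity 1, sent cp 1 → ok
  c4: data parity 0, sent cp 0 → ok
Exactly one row (r3) and one column (c2) fail → the flipped bit is at their intersection.

row 3, column 2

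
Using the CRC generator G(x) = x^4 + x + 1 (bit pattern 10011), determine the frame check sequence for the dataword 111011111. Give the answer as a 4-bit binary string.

Append 4 zeros: 1110111110000. Divide by 10011 (XOR where the leading bit is 1):
  pos 0: 11101 XOR 10011 = 01110
  pos 1: 11101 XOR 10011 = 01110
  pos 2: 11101 XOR 10011 = 01110
  pos 3: 11101 XOR 10011 = 01110
  pos 4: 11101 XOR 10011 = 01110
  pos 5: 11100 XOR 10011 = 01111
  pos 6: 11110 XOR 10011 = 01101
  pos 7: 11010 XOR 10011 = 01001
  pos 8: 10010 XOR 10011 = 00001
Remainder (last 4 bits) = 0001. This is the CRC / FCS.

0001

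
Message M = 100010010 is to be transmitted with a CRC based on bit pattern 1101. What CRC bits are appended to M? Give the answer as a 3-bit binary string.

Append 3 zeros: 100010010000. Divide by 1101 (XOR where the leading bit is 1):
  pos 0: 1000 XOR 1101 = 0101
  pos 1: 1011 XOR 1101 = 0110
  pos 2: 1100 XOR 1101 = 0001
  pos 5: 1010 XOR 1101 = 0111
  pos 6: 1110 XOR 1101 = 0011
  pos 8: 1100 XOR 1101 = 0001
Remainder (last 3 bits) = 001. This is the CRC / FCS.

001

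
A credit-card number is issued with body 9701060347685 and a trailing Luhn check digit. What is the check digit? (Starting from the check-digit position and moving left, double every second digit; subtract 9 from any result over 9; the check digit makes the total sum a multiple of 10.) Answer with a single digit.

7

Partial digits right→left: 5 8 6 7 4 3 0 6 0 1 0 7 9
Double every second digit counting from the check-digit position (so the 1st, 3rd, 5th, ... of the partial from the right).
  doubled (with −9 where >9): 1 3 8 0 0 0 9 → sum 21
  kept as-is: 8 7 3 6 1 7 → sum 32
Total = 21 + 32 = 53.
Check digit = (10 − (53 mod 10)) mod 10 = 7.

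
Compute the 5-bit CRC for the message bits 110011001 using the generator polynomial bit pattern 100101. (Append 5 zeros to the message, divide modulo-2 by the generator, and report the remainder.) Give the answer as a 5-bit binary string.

Append 5 zeros: 11001100100000. Divide by 100101 (XOR where the leading bit is 1):
  pos 0: 110011 XOR 100101 = 010110
  pos 1: 101100 XOR 100101 = 001001
  pos 3: 100101 XOR 100101 = 000000
Remainder (last 5 bits) = 00000. This is the CRC / FCS.

00000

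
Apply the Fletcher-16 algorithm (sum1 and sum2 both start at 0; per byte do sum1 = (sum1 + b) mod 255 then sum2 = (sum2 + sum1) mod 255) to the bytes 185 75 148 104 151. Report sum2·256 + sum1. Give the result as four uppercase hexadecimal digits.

F399

Running sums (mod 255):
  after byte 0 (185): sum1=185, sum2=185
  after byte 1 (75): sum1=5, sum2=190
  after byte 2 (148): sum1=153, sum2=88
  after byte 3 (104): sum1=2, sum2=90
  after byte 4 (151): sum1=153, sum2=243
Checksum = sum2·256 + sum1 = 243·256 + 153 = 62361 = 0xF399.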